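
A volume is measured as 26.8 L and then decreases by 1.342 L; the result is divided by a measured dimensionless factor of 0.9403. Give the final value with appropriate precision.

26.8 L − 1.342 L = 25.458 L; the difference is limited to 1 decimal place (3 s.f.).
Carrying full precision, 25.458 ÷ 0.9403 = 27.0743379772… L; 0.9403 has 4 s.f., so the result keeps min(3, 4) = 3 s.f.
Rounded to 3 significant figures: 27.1 L.

27.1 L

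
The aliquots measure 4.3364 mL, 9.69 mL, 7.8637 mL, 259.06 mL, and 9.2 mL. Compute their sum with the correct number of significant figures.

290.2 mL

4.3364 mL + 9.69 mL + 7.8637 mL + 259.06 mL + 9.2 mL = 290.1501 mL.
Addition/subtraction keeps the fewest decimal places: 4.3364 → 4 decimal places, 9.69 → 2 decimal places, 7.8637 → 4 decimal places, 259.06 → 2 decimal places, 9.2 → 1 decimal place; limit is 1.
Rounded to 1 decimal place: 290.2 mL.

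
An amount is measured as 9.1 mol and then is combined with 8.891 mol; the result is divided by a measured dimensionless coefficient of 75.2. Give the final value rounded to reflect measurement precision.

9.1 mol + 8.891 mol = 17.991 mol; the sum is limited to 1 decimal place (3 s.f.).
Carrying full precision, 17.991 ÷ 75.2 = 0.239242021277… mol; 75.2 has 3 s.f., so the result keeps min(3, 3) = 3 s.f.
Rounded to 3 significant figures: 0.239 mol.

0.239 mol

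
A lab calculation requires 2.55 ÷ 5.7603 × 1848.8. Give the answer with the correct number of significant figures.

818

2.55 ÷ 5.7603 × 1848.8 = 818.436539764…
Multiplication/division keeps the fewest significant figures: 2.55 → 3 s.f., 5.7603 → 5 s.f., 1848.8 → 5 s.f.; limit is 3.
Rounded to 3 significant figures: 818.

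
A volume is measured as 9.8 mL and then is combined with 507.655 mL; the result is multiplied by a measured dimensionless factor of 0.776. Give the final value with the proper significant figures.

9.8 mL + 507.655 mL = 517.455 mL; the sum is limited to 1 decimal place (4 s.f.).
Carrying full precision, 517.455 × 0.776 = 401.54508 mL; 0.776 has 3 s.f., so the result keeps min(4, 3) = 3 s.f.
Rounded to 3 significant figures: 402 mL.

402 mL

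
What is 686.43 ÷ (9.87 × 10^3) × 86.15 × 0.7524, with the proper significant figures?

4.51

686.43 ÷ (9.87 × 10^3) × 86.15 × 0.7524 = 4.50799236492…
Multiplication/division keeps the fewest significant figures: 686.43 → 5 s.f., 9.87 × 10^3 → 3 s.f., 86.15 → 4 s.f., 0.7524 → 4 s.f.; limit is 3.
Rounded to 3 significant figures: 4.51.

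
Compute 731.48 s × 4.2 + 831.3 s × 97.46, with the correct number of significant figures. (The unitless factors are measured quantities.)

8.41 × 10⁴ s

731.48 × 4.2 = 3072.216 → 3.1 × 10³ s (2 s.f., last digit at the 10^2 place).
831.3 × 97.46 = 81018.498 → 8.102 × 10⁴ s (4 s.f., last digit at the 10^1 place).
Sum: 84090.714 s; keep the coarser place, 10^2.
Result: 8.41 × 10⁴ s.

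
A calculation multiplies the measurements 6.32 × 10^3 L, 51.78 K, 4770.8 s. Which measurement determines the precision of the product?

6.32 × 10^3 L

6.32 × 10^3 L → 3 s.f.; 51.78 K → 4 s.f.; 4770.8 s → 5 s.f.
The fewest is 3 significant figures, from 6.32 × 10^3 L.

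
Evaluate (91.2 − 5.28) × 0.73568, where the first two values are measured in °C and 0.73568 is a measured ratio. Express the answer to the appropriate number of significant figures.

91.2 °C − 5.28 °C = 85.92 °C; the difference is limited to 1 decimal place (3 s.f.).
Carrying full precision, 85.92 × 0.73568 = 63.2096256 °C; 0.73568 has 5 s.f., so the result keeps min(3, 5) = 3 s.f.
Rounded to 3 significant figures: 63.2 °C.

63.2 °C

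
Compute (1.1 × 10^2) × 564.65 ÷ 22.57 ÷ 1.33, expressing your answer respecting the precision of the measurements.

(1.1 × 10^2) × 564.65 ÷ 22.57 ÷ 1.33 = 2069.13495524…
Multiplication/division keeps the fewest significant figures: 1.1 × 10^2 → 2 s.f., 564.65 → 5 s.f., 22.57 → 4 s.f., 1.33 → 3 s.f.; limit is 2.
Rounded to 2 significant figures: 2.1 × 10^3.

2.1 × 10^3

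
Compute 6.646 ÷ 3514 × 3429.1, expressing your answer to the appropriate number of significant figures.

6.485

6.646 ÷ 3514 × 3429.1 = 6.48542931133…
Multiplication/division keeps the fewest significant figures: 6.646 → 4 s.f., 3514 → 4 s.f., 3429.1 → 5 s.f.; limit is 4.
Rounded to 4 significant figures: 6.485.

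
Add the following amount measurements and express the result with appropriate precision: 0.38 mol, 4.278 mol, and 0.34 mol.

0.38 mol + 4.278 mol + 0.34 mol = 4.998 mol.
Addition/subtraction keeps the fewest decimal places: 0.38 → 2 decimal places, 4.278 → 3 decimal places, 0.34 → 2 decimal places; limit is 2.
Rounded to 2 decimal places: 5.00 mol.

5.00 mol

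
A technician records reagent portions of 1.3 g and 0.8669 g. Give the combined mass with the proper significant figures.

2.2 g

1.3 g + 0.8669 g = 2.1669 g.
Addition/subtraction keeps the fewest decimal places: 1.3 → 1 decimal place, 0.8669 → 4 decimal places; limit is 1.
Rounded to 1 decimal place: 2.2 g.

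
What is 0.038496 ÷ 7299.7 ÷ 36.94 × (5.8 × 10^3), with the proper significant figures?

0.038496 ÷ 7299.7 ÷ 36.94 × (5.8 × 10^3) = 0.000828021657245…
Multiplication/division keeps the fewest significant figures: 0.038496 → 5 s.f., 7299.7 → 5 s.f., 36.94 → 4 s.f., 5.8 × 10^3 → 2 s.f.; limit is 2.
Rounded to 2 significant figures: 8.3 × 10^-4.

8.3 × 10^-4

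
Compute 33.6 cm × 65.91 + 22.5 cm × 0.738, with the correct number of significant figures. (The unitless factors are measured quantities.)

2.23 × 10³ cm

33.6 × 65.91 = 2214.576 → 2.21 × 10³ cm (3 s.f., last digit at the 10^1 place).
22.5 × 0.738 = 16.605 → 16.6 cm (3 s.f., last digit at the 10^-1 place).
Sum: 2231.181 cm; keep the coarser place, 10^1.
Result: 2.23 × 10³ cm.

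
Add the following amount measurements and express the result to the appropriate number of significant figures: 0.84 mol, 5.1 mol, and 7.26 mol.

0.84 mol + 5.1 mol + 7.26 mol = 13.20 mol.
Addition/subtraction keeps the fewest decimal places: 0.84 → 2 decimal places, 5.1 → 1 decimal place, 7.26 → 2 decimal places; limit is 1.
Rounded to 1 decimal place: 13.2 mol.

13.2 mol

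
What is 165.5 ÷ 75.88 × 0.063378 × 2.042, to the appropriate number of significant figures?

0.2823

165.5 ÷ 75.88 × 0.063378 × 2.042 = 0.282270143358…
Multiplication/division keeps the fewest significant figures: 165.5 → 4 s.f., 75.88 → 4 s.f., 0.063378 → 5 s.f., 2.042 → 4 s.f.; limit is 4.
Rounded to 4 significant figures: 0.2823.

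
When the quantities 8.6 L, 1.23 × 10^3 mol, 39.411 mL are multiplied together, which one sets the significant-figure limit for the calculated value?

8.6 L

8.6 L → 2 s.f.; 1.23 × 10^3 mol → 3 s.f.; 39.411 mL → 5 s.f.
The fewest is 2 significant figures, from 8.6 L.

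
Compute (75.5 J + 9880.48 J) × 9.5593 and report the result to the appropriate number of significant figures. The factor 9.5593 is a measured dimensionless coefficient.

75.5 J + 9880.48 J = 9955.98 J; the sum is limited to 1 decimal place (5 s.f.).
Carrying full precision, 9955.98 × 9.5593 = 95172.199614 J; 9.5593 has 5 s.f., so the result keeps min(5, 5) = 5 s.f.
Rounded to 5 significant figures: 95172 J.

95172 J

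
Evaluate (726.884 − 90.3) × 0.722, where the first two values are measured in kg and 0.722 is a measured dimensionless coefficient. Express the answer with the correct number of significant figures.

4.60 × 10² kg

726.884 kg − 90.3 kg = 636.584 kg; the difference is limited to 1 decimal place (4 s.f.).
Carrying full precision, 636.584 × 0.722 = 459.613648 kg; 0.722 has 3 s.f., so the result keeps min(4, 3) = 3 s.f.
Rounded to 3 significant figures: 4.60 × 10² kg.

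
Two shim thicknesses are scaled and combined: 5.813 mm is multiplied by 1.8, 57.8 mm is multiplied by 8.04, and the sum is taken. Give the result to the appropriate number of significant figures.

5.813 × 1.8 = 10.4634 → 1.0 × 10^1 mm (2 s.f., last digit at the 10^0 place).
57.8 × 8.04 = 464.712 → 465 mm (3 s.f., last digit at the 10^0 place).
Sum: 475.1754 mm; keep the coarser place, 10^0.
Result: 475 mm.

475 mm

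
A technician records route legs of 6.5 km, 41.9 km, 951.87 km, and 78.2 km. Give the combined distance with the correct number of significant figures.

1.0785 × 10^3 km

6.5 km + 41.9 km + 951.87 km + 78.2 km = 1078.47 km.
Addition/subtraction keeps the fewest decimal places: 6.5 → 1 decimal place, 41.9 → 1 decimal place, 951.87 → 2 decimal places, 78.2 → 1 decimal place; limit is 1.
Rounded to 1 decimal place: 1.0785 × 10^3 km.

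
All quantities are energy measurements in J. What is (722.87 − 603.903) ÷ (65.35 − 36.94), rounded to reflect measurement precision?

722.87 − 603.903 = 118.967, limited to 2 d.p. → 5 s.f.; 65.35 − 36.94 = 28.41, limited to 2 d.p. → 4 s.f.
Carrying full precision, 118.967 ÷ 28.41 = 4.18750439986…; keep min(5, 4) = 4 s.f.
Rounded to 4 significant figures: 4.188.

4.188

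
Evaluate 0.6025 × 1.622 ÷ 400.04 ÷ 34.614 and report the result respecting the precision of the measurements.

7.058 × 10⁻⁵

0.6025 × 1.622 ÷ 400.04 ÷ 34.614 = 0.0000705752935425…
Multiplication/division keeps the fewest significant figures: 0.6025 → 4 s.f., 1.622 → 4 s.f., 400.04 → 5 s.f., 34.614 → 5 s.f.; limit is 4.
Rounded to 4 significant figures: 7.058 × 10⁻⁵.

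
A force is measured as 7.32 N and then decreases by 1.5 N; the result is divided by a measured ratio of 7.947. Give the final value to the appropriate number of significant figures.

7.32 N − 1.5 N = 5.82 N; the difference is limited to 1 decimal place (2 s.f.).
Carrying full precision, 5.82 ÷ 7.947 = 0.73235183088… N; 7.947 has 4 s.f., so the result keeps min(2, 4) = 2 s.f.
Rounded to 2 significant figures: 0.73 N.

0.73 N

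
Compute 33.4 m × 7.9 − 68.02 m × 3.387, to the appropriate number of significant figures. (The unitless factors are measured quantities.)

3 × 10^1 m

33.4 × 7.9 = 263.86 → 2.6 × 10^2 m (2 s.f., last digit at the 10^1 place).
68.02 × 3.387 = 230.38374 → 230.4 m (4 s.f., last digit at the 10^-1 place).
Difference: 33.47626 m; keep the coarser place, 10^1.
Result: 3 × 10^1 m.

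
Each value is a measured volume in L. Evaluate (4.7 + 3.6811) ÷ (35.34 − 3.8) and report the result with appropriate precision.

4.7 + 3.6811 = 8.3811, limited to 1 d.p. → 2 s.f.; 35.34 − 3.8 = 31.54, limited to 1 d.p. → 3 s.f.
Carrying full precision, 8.3811 ÷ 31.54 = 0.26572923272…; keep min(2, 3) = 2 s.f.
Rounded to 2 significant figures: 0.27.

0.27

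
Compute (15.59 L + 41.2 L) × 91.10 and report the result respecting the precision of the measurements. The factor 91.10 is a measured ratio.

15.59 L + 41.2 L = 56.79 L; the sum is limited to 1 decimal place (3 s.f.).
Carrying full precision, 56.79 × 91.10 = 5173.569 L; 91.10 has 4 s.f., so the result keeps min(3, 4) = 3 s.f.
Rounded to 3 significant figures: 5.17 × 10^3 L.

5.17 × 10^3 L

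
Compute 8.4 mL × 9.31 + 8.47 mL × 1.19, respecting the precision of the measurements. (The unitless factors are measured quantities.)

88 mL

8.4 × 9.31 = 78.204 → 78 mL (2 s.f., last digit at the 10^0 place).
8.47 × 1.19 = 10.0793 → 10.1 mL (3 s.f., last digit at the 10^-1 place).
Sum: 88.2833 mL; keep the coarser place, 10^0.
Result: 88 mL.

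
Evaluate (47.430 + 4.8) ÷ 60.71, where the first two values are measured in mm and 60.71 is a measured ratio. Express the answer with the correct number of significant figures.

47.430 mm + 4.8 mm = 52.230 mm; the sum is limited to 1 decimal place (3 s.f.).
Carrying full precision, 52.230 ÷ 60.71 = 0.860319551968… mm; 60.71 has 4 s.f., so the result keeps min(3, 4) = 3 s.f.
Rounded to 3 significant figures: 0.860 mm.

0.860 mm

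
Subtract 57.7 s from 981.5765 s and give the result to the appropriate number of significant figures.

981.5765 s − 57.7 s = 923.8765 s.
Addition/subtraction keeps the fewest decimal places: 981.5765 → 4 decimal places, 57.7 → 1 decimal place; limit is 1.
Rounded to 1 decimal place: 923.9 s.

923.9 s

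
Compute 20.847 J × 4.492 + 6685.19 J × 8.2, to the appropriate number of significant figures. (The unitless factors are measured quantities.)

5.5 × 10⁴ J

20.847 × 4.492 = 93.644724 → 93.64 J (4 s.f., last digit at the 10^-2 place).
6685.19 × 8.2 = 54818.558 → 5.5 × 10⁴ J (2 s.f., last digit at the 10^3 place).
Sum: 54912.202724 J; keep the coarser place, 10^3.
Result: 5.5 × 10⁴ J.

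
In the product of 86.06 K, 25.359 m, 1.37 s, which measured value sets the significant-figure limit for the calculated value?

86.06 K → 4 s.f.; 25.359 m → 5 s.f.; 1.37 s → 3 s.f.
The fewest is 3 significant figures, from 1.37 s.

1.37 s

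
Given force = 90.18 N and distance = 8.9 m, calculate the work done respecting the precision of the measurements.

work done = 90.18 N × 8.9 m = 802.602 J.
90.18 has 4 significant figures; 8.9 has 2.
Division/multiplication keeps the fewest: 2 significant figures.
Rounded: 8.0 × 10^2 J.

8.0 × 10^2 J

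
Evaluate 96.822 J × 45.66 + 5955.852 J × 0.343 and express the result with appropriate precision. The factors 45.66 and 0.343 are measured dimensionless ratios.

96.822 × 45.66 = 4420.89252 → 4421 J (4 s.f., last digit at the 10^0 place).
5955.852 × 0.343 = 2042.857236 → 2.04 × 10^3 J (3 s.f., last digit at the 10^1 place).
Sum: 6463.749756 J; keep the coarser place, 10^1.
Result: 6.46 × 10^3 J.

6.46 × 10^3 J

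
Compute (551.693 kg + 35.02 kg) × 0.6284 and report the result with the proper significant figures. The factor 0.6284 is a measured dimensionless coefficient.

3.687 × 10² kg

551.693 kg + 35.02 kg = 586.713 kg; the sum is limited to 2 decimal places (5 s.f.).
Carrying full precision, 586.713 × 0.6284 = 368.6904492 kg; 0.6284 has 4 s.f., so the result keeps min(5, 4) = 4 s.f.
Rounded to 4 significant figures: 3.687 × 10² kg.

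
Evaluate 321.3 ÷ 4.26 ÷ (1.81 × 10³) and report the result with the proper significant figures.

321.3 ÷ 4.26 ÷ (1.81 × 10³) = 0.0416699089565…
Multiplication/division keeps the fewest significant figures: 321.3 → 4 s.f., 4.26 → 3 s.f., 1.81 × 10³ → 3 s.f.; limit is 3.
Rounded to 3 significant figures: 4.17 × 10⁻².

4.17 × 10⁻²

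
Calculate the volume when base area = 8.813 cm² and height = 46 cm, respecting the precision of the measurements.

4.1 × 10^2 cm³

volume = 8.813 cm² × 46 cm = 405.398 cm³.
8.813 has 4 significant figures; 46 has 2.
Division/multiplication keeps the fewest: 2 significant figures.
Rounded: 4.1 × 10^2 cm³.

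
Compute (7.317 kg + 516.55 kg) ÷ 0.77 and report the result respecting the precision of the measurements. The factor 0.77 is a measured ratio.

6.8 × 10^2 kg

7.317 kg + 516.55 kg = 523.867 kg; the sum is limited to 2 decimal places (5 s.f.).
Carrying full precision, 523.867 ÷ 0.77 = 680.346753247… kg; 0.77 has 2 s.f., so the result keeps min(5, 2) = 2 s.f.
Rounded to 2 significant figures: 6.8 × 10^2 kg.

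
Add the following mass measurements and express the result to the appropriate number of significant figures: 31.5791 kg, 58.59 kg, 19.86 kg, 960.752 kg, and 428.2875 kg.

1499.07 kg

31.5791 kg + 58.59 kg + 19.86 kg + 960.752 kg + 428.2875 kg = 1499.0686 kg.
Addition/subtraction keeps the fewest decimal places: 31.5791 → 4 decimal places, 58.59 → 2 decimal places, 19.86 → 2 decimal places, 960.752 → 3 decimal places, 428.2875 → 4 decimal places; limit is 2.
Rounded to 2 decimal places: 1499.07 kg.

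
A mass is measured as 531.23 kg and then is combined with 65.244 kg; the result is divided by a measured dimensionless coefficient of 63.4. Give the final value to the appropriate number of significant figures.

9.41 kg

531.23 kg + 65.244 kg = 596.474 kg; the sum is limited to 2 decimal places (5 s.f.).
Carrying full precision, 596.474 ÷ 63.4 = 9.40810725552… kg; 63.4 has 3 s.f., so the result keeps min(5, 3) = 3 s.f.
Rounded to 3 significant figures: 9.41 kg.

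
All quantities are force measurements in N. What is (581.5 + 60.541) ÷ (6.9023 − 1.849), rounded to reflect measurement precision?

127.1

581.5 + 60.541 = 642.041, limited to 1 d.p. → 4 s.f.; 6.9023 − 1.849 = 5.0533, limited to 3 d.p. → 4 s.f.
Carrying full precision, 642.041 ÷ 5.0533 = 127.053806424…; keep min(4, 4) = 4 s.f.
Rounded to 4 significant figures: 127.1.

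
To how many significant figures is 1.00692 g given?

6

1.00692: zeros between nonzero digits are significant.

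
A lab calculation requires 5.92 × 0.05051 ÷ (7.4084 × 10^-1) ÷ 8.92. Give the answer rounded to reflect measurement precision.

5.92 × 0.05051 ÷ (7.4084 × 10^-1) ÷ 8.92 = 0.0452490846047…
Multiplication/division keeps the fewest significant figures: 5.92 → 3 s.f., 0.05051 → 4 s.f., 7.4084 × 10^-1 → 5 s.f., 8.92 → 3 s.f.; limit is 3.
Rounded to 3 significant figures: 0.0452.

0.0452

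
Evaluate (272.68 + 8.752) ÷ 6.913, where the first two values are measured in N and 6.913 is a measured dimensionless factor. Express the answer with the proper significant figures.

272.68 N + 8.752 N = 281.432 N; the sum is limited to 2 decimal places (5 s.f.).
Carrying full precision, 281.432 ÷ 6.913 = 40.7105453493… N; 6.913 has 4 s.f., so the result keeps min(5, 4) = 4 s.f.
Rounded to 4 significant figures: 40.71 N.

40.71 N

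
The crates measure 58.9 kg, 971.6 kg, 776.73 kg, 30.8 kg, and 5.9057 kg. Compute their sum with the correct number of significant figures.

1843.9 kg

58.9 kg + 971.6 kg + 776.73 kg + 30.8 kg + 5.9057 kg = 1843.9357 kg.
Addition/subtraction keeps the fewest decimal places: 58.9 → 1 decimal place, 971.6 → 1 decimal place, 776.73 → 2 decimal places, 30.8 → 1 decimal place, 5.9057 → 4 decimal places; limit is 1.
Rounded to 1 decimal place: 1843.9 kg.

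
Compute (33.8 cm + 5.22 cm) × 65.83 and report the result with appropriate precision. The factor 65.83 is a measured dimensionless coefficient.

2.57 × 10^3 cm

33.8 cm + 5.22 cm = 39.02 cm; the sum is limited to 1 decimal place (3 s.f.).
Carrying full precision, 39.02 × 65.83 = 2568.6866 cm; 65.83 has 4 s.f., so the result keeps min(3, 4) = 3 s.f.
Rounded to 3 significant figures: 2.57 × 10^3 cm.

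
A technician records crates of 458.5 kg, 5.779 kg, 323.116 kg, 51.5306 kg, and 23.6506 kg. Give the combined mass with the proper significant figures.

458.5 kg + 5.779 kg + 323.116 kg + 51.5306 kg + 23.6506 kg = 862.5762 kg.
Addition/subtraction keeps the fewest decimal places: 458.5 → 1 decimal place, 5.779 → 3 decimal places, 323.116 → 3 decimal places, 51.5306 → 4 decimal places, 23.6506 → 4 decimal places; limit is 1.
Rounded to 1 decimal place: 862.6 kg.

862.6 kg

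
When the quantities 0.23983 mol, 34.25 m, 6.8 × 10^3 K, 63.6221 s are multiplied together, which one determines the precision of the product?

0.23983 mol → 5 s.f.; 34.25 m → 4 s.f.; 6.8 × 10^3 K → 2 s.f.; 63.6221 s → 6 s.f.
The fewest is 2 significant figures, from 6.8 × 10^3 K.

6.8 × 10^3 K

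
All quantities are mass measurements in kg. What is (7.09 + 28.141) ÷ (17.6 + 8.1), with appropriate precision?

7.09 + 28.141 = 35.231, limited to 2 d.p. → 4 s.f.; 17.6 + 8.1 = 25.7, limited to 1 d.p. → 3 s.f.
Carrying full precision, 35.231 ÷ 25.7 = 1.37085603113…; keep min(4, 3) = 3 s.f.
Rounded to 3 significant figures: 1.37.

1.37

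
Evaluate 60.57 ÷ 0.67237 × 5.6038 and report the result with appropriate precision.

60.57 ÷ 0.67237 × 5.6038 = 504.814560435…
Multiplication/division keeps the fewest significant figures: 60.57 → 4 s.f., 0.67237 → 5 s.f., 5.6038 → 5 s.f.; limit is 4.
Rounded to 4 significant figures: 504.8.

504.8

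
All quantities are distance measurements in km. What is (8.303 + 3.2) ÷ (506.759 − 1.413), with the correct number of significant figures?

8.303 + 3.2 = 11.503, limited to 1 d.p. → 3 s.f.; 506.759 − 1.413 = 505.346, limited to 3 d.p. → 6 s.f.
Carrying full precision, 11.503 ÷ 505.346 = 0.0227626220451…; keep min(3, 6) = 3 s.f.
Rounded to 3 significant figures: 0.0228.

0.0228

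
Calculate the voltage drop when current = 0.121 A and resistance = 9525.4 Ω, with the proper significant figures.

voltage drop = 0.121 A × 9525.4 Ω = 1152.5734 V.
0.121 has 3 significant figures; 9525.4 has 5.
Division/multiplication keeps the fewest: 3 significant figures.
Rounded: 1.15 × 10³ V.

1.15 × 10³ V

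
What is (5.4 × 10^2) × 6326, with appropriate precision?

3.4 × 10^6

(5.4 × 10^2) × 6326 = 3416040
Multiplication/division keeps the fewest significant figures: 5.4 × 10^2 → 2 s.f., 6326 → 4 s.f.; limit is 2.
Rounded to 2 significant figures: 3.4 × 10^6.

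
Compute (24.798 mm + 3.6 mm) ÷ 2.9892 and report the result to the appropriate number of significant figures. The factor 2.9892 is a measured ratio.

24.798 mm + 3.6 mm = 28.398 mm; the sum is limited to 1 decimal place (3 s.f.).
Carrying full precision, 28.398 ÷ 2.9892 = 9.5002007226… mm; 2.9892 has 5 s.f., so the result keeps min(3, 5) = 3 s.f.
Rounded to 3 significant figures: 9.50 mm.

9.50 mm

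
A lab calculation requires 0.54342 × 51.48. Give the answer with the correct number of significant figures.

0.54342 × 51.48 = 27.9752616
Multiplication/division keeps the fewest significant figures: 0.54342 → 5 s.f., 51.48 → 4 s.f.; limit is 4.
Rounded to 4 significant figures: 27.98.

27.98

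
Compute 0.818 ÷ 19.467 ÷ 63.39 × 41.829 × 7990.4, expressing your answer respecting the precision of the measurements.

0.818 ÷ 19.467 ÷ 63.39 × 41.829 × 7990.4 = 221.553964526…
Multiplication/division keeps the fewest significant figures: 0.818 → 3 s.f., 19.467 → 5 s.f., 63.39 → 4 s.f., 41.829 → 5 s.f., 7990.4 → 5 s.f.; limit is 3.
Rounded to 3 significant figures: 222.

222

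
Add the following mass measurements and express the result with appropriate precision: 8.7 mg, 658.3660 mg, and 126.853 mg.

8.7 mg + 658.3660 mg + 126.853 mg = 793.9190 mg.
Addition/subtraction keeps the fewest decimal places: 8.7 → 1 decimal place, 658.3660 → 4 decimal places, 126.853 → 3 decimal places; limit is 1.
Rounded to 1 decimal place: 793.9 mg.

793.9 mg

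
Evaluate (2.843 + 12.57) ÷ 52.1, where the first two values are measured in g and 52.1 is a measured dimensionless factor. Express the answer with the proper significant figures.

2.843 g + 12.57 g = 15.413 g; the sum is limited to 2 decimal places (4 s.f.).
Carrying full precision, 15.413 ÷ 52.1 = 0.295834932821… g; 52.1 has 3 s.f., so the result keeps min(4, 3) = 3 s.f.
Rounded to 3 significant figures: 0.296 g.

0.296 g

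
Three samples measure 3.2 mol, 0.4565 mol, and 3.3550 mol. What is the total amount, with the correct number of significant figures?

7.0 mol

3.2 mol + 0.4565 mol + 3.3550 mol = 7.0115 mol.
Addition/subtraction keeps the fewest decimal places: 3.2 → 1 decimal place, 0.4565 → 4 decimal places, 3.3550 → 4 decimal places; limit is 1.
Rounded to 1 decimal place: 7.0 mol.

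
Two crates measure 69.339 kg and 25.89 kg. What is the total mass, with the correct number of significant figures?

69.339 kg + 25.89 kg = 95.229 kg.
Addition/subtraction keeps the fewest decimal places: 69.339 → 3 decimal places, 25.89 → 2 decimal places; limit is 2.
Rounded to 2 decimal places: 95.23 kg.

95.23 kg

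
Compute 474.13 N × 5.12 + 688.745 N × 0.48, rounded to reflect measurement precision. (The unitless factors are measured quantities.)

474.13 × 5.12 = 2427.5456 → 2.43 × 10³ N (3 s.f., last digit at the 10^1 place).
688.745 × 0.48 = 330.5976 → 3.3 × 10² N (2 s.f., last digit at the 10^1 place).
Sum: 2758.1432 N; keep the coarser place, 10^1.
Result: 2.76 × 10³ N.

2.76 × 10³ N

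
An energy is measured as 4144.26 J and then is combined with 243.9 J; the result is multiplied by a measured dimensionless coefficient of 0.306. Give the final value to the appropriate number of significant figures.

1.34 × 10³ J

4144.26 J + 243.9 J = 4388.16 J; the sum is limited to 1 decimal place (5 s.f.).
Carrying full precision, 4388.16 × 0.306 = 1342.77696 J; 0.306 has 3 s.f., so the result keeps min(5, 3) = 3 s.f.
Rounded to 3 significant figures: 1.34 × 10³ J.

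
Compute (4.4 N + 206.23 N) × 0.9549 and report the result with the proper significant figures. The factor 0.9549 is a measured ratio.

201.1 N

4.4 N + 206.23 N = 210.63 N; the sum is limited to 1 decimal place (4 s.f.).
Carrying full precision, 210.63 × 0.9549 = 201.130587 N; 0.9549 has 4 s.f., so the result keeps min(4, 4) = 4 s.f.
Rounded to 4 significant figures: 201.1 N.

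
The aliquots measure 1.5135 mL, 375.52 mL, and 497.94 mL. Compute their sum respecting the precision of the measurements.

1.5135 mL + 375.52 mL + 497.94 mL = 874.9735 mL.
Addition/subtraction keeps the fewest decimal places: 1.5135 → 4 decimal places, 375.52 → 2 decimal places, 497.94 → 2 decimal places; limit is 2.
Rounded to 2 decimal places: 874.97 mL.

874.97 mL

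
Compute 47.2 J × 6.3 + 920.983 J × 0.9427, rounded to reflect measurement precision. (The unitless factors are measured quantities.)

1.17 × 10³ J

47.2 × 6.3 = 297.36 → 3.0 × 10² J (2 s.f., last digit at the 10^1 place).
920.983 × 0.9427 = 868.2106741 → 868.2 J (4 s.f., last digit at the 10^-1 place).
Sum: 1165.5706741 J; keep the coarser place, 10^1.
Result: 1.17 × 10³ J.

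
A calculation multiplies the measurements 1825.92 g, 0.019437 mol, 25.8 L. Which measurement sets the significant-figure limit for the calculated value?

1825.92 g → 6 s.f.; 0.019437 mol → 5 s.f.; 25.8 L → 3 s.f.
The fewest is 3 significant figures, from 25.8 L.

25.8 L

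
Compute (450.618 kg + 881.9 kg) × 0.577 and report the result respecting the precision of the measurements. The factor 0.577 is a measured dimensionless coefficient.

450.618 kg + 881.9 kg = 1332.518 kg; the sum is limited to 1 decimal place (5 s.f.).
Carrying full precision, 1332.518 × 0.577 = 768.862886 kg; 0.577 has 3 s.f., so the result keeps min(5, 3) = 3 s.f.
Rounded to 3 significant figures: 7.69 × 10² kg.

7.69 × 10² kg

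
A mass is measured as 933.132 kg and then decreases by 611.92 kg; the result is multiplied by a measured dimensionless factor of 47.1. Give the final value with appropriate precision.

1.51 × 10⁴ kg

933.132 kg − 611.92 kg = 321.212 kg; the difference is limited to 2 decimal places (5 s.f.).
Carrying full precision, 321.212 × 47.1 = 15129.0852 kg; 47.1 has 3 s.f., so the result keeps min(5, 3) = 3 s.f.
Rounded to 3 significant figures: 1.51 × 10⁴ kg.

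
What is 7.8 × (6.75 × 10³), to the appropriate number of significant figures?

7.8 × (6.75 × 10³) = 52650
Multiplication/division keeps the fewest significant figures: 7.8 → 2 s.f., 6.75 × 10³ → 3 s.f.; limit is 2.
Rounded to 2 significant figures: 5.3 × 10⁴.

5.3 × 10⁴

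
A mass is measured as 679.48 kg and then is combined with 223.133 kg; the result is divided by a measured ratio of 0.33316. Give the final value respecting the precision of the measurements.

2709.2 kg

679.48 kg + 223.133 kg = 902.613 kg; the sum is limited to 2 decimal places (5 s.f.).
Carrying full precision, 902.613 ÷ 0.33316 = 2709.24780886… kg; 0.33316 has 5 s.f., so the result keeps min(5, 5) = 5 s.f.
Rounded to 5 significant figures: 2709.2 kg.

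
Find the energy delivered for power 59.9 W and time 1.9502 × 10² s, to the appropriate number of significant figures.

1.17 × 10⁴ J

energy delivered = 59.9 W × 1.9502 × 10² s = 11681.698 J.
59.9 has 3 significant figures; 1.9502 × 10² has 5.
Division/multiplication keeps the fewest: 3 significant figures.
Rounded: 1.17 × 10⁴ J.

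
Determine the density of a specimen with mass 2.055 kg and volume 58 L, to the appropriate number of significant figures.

0.035 kg/L

density = 2.055 kg ÷ 58 L = 0.0354310344828… kg/L.
2.055 has 4 significant figures; 58 has 2.
Division/multiplication keeps the fewest: 2 significant figures.
Rounded: 0.035 kg/L.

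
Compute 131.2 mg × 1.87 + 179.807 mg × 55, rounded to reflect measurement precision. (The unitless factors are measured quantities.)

131.2 × 1.87 = 245.344 → 245 mg (3 s.f., last digit at the 10^0 place).
179.807 × 55 = 9889.385 → 9.9 × 10³ mg (2 s.f., last digit at the 10^2 place).
Sum: 10134.729 mg; keep the coarser place, 10^2.
Result: 1.01 × 10⁴ mg.

1.01 × 10⁴ mg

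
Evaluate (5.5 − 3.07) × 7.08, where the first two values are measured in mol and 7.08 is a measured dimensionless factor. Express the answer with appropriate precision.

5.5 mol − 3.07 mol = 2.43 mol; the difference is limited to 1 decimal place (2 s.f.).
Carrying full precision, 2.43 × 7.08 = 17.2044 mol; 7.08 has 3 s.f., so the result keeps min(2, 3) = 2 s.f.
Rounded to 2 significant figures: 17 mol.

17 mol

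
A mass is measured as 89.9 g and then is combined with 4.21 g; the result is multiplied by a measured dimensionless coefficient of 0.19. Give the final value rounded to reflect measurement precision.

18 g

89.9 g + 4.21 g = 94.11 g; the sum is limited to 1 decimal place (3 s.f.).
Carrying full precision, 94.11 × 0.19 = 17.8809 g; 0.19 has 2 s.f., so the result keeps min(3, 2) = 2 s.f.
Rounded to 2 significant figures: 18 g.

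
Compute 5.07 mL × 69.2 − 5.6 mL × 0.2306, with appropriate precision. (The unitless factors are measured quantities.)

350. mL

5.07 × 69.2 = 350.844 → 3.51 × 10² mL (3 s.f., last digit at the 10^0 place).
5.6 × 0.2306 = 1.29136 → 1.3 mL (2 s.f., last digit at the 10^-1 place).
Difference: 349.55264 mL; keep the coarser place, 10^0.
Result: 350. mL.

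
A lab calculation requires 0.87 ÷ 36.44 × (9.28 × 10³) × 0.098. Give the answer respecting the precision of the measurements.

22

0.87 ÷ 36.44 × (9.28 × 10³) × 0.098 = 21.7127552141…
Multiplication/division keeps the fewest significant figures: 0.87 → 2 s.f., 36.44 → 4 s.f., 9.28 × 10³ → 3 s.f., 0.098 → 2 s.f.; limit is 2.
Rounded to 2 significant figures: 22.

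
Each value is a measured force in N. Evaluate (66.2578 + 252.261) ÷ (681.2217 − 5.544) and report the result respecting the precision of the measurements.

66.2578 + 252.261 = 318.5188, limited to 3 d.p. → 6 s.f.; 681.2217 − 5.544 = 675.6777, limited to 3 d.p. → 6 s.f.
Carrying full precision, 318.5188 ÷ 675.6777 = 0.471406411666…; keep min(6, 6) = 6 s.f.
Rounded to 6 significant figures: 4.71406 × 10^-1.

4.71406 × 10^-1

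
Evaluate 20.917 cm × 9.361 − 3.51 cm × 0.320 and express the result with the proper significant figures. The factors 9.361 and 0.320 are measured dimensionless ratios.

20.917 × 9.361 = 195.804037 → 195.8 cm (4 s.f., last digit at the 10^-1 place).
3.51 × 0.320 = 1.1232 → 1.12 cm (3 s.f., last digit at the 10^-2 place).
Difference: 194.680837 cm; keep the coarser place, 10^-1.
Result: 194.7 cm.

194.7 cm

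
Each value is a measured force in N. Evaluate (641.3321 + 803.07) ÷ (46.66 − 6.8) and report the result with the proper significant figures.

36.2

641.3321 + 803.07 = 1444.4021, limited to 2 d.p. → 6 s.f.; 46.66 − 6.8 = 39.86, limited to 1 d.p. → 3 s.f.
Carrying full precision, 1444.4021 ÷ 39.86 = 36.2368815855…; keep min(6, 3) = 3 s.f.
Rounded to 3 significant figures: 36.2.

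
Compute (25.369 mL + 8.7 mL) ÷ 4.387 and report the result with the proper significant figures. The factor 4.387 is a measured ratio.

7.77 mL

25.369 mL + 8.7 mL = 34.069 mL; the sum is limited to 1 decimal place (3 s.f.).
Carrying full precision, 34.069 ÷ 4.387 = 7.76589924778… mL; 4.387 has 4 s.f., so the result keeps min(3, 4) = 3 s.f.
Rounded to 3 significant figures: 7.77 mL.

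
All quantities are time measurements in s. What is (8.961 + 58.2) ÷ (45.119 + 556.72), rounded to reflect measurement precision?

8.961 + 58.2 = 67.161, limited to 1 d.p. → 3 s.f.; 45.119 + 556.72 = 601.839, limited to 2 d.p. → 5 s.f.
Carrying full precision, 67.161 ÷ 601.839 = 0.111592967554…; keep min(3, 5) = 3 s.f.
Rounded to 3 significant figures: 0.112.

0.112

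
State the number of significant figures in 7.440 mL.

7.440: trailing zeros after a decimal point are significant.

4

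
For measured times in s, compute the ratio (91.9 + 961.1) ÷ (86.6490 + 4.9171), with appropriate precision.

91.9 + 961.1 = 1053.0, limited to 1 d.p. → 5 s.f.; 86.6490 + 4.9171 = 91.5661, limited to 4 d.p. → 6 s.f.
Carrying full precision, 1053.0 ÷ 91.5661 = 11.4998891511…; keep min(5, 6) = 5 s.f.
Rounded to 5 significant figures: 11.500.

11.500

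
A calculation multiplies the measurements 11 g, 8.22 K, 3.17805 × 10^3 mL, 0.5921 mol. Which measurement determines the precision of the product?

11 g

11 g → 2 s.f.; 8.22 K → 3 s.f.; 3.17805 × 10^3 mL → 6 s.f.; 0.5921 mol → 4 s.f.
The fewest is 2 significant figures, from 11 g.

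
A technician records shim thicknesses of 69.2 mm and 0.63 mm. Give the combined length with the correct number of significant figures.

69.8 mm

69.2 mm + 0.63 mm = 69.83 mm.
Addition/subtraction keeps the fewest decimal places: 69.2 → 1 decimal place, 0.63 → 2 decimal places; limit is 1.
Rounded to 1 decimal place: 69.8 mm.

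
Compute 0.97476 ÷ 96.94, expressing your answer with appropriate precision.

0.01006

0.97476 ÷ 96.94 = 0.0100552919332…
Multiplication/division keeps the fewest significant figures: 0.97476 → 5 s.f., 96.94 → 4 s.f.; limit is 4.
Rounded to 4 significant figures: 0.01006.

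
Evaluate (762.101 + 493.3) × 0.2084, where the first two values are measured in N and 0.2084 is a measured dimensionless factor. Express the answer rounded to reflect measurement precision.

261.6 N

762.101 N + 493.3 N = 1255.401 N; the sum is limited to 1 decimal place (5 s.f.).
Carrying full precision, 1255.401 × 0.2084 = 261.6255684 N; 0.2084 has 4 s.f., so the result keeps min(5, 4) = 4 s.f.
Rounded to 4 significant figures: 261.6 N.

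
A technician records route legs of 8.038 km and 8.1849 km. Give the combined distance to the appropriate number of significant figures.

8.038 km + 8.1849 km = 16.2229 km.
Addition/subtraction keeps the fewest decimal places: 8.038 → 3 decimal places, 8.1849 → 4 decimal places; limit is 3.
Rounded to 3 decimal places: 16.223 km.

16.223 km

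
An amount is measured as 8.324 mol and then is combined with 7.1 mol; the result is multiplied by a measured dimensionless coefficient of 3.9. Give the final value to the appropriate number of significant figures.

6.0 × 10¹ mol

8.324 mol + 7.1 mol = 15.424 mol; the sum is limited to 1 decimal place (3 s.f.).
Carrying full precision, 15.424 × 3.9 = 60.1536 mol; 3.9 has 2 s.f., so the result keeps min(3, 2) = 2 s.f.
Rounded to 2 significant figures: 6.0 × 10¹ mol.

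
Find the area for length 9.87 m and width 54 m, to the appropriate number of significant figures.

area = 9.87 m × 54 m = 532.98 m².
9.87 has 3 significant figures; 54 has 2.
Division/multiplication keeps the fewest: 2 significant figures.
Rounded: 5.3 × 10^2 m².

5.3 × 10^2 m²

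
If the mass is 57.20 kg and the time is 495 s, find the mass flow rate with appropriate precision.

1.16 × 10^-1 kg/s

mass flow rate = 57.20 kg ÷ 495 s = 0.115555555556… kg/s.
57.20 has 4 significant figures; 495 has 3.
Division/multiplication keeps the fewest: 3 significant figures.
Rounded: 1.16 × 10^-1 kg/s.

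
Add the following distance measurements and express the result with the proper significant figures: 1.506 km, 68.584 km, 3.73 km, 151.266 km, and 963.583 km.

1.506 km + 68.584 km + 3.73 km + 151.266 km + 963.583 km = 1188.669 km.
Addition/subtraction keeps the fewest decimal places: 1.506 → 3 decimal places, 68.584 → 3 decimal places, 3.73 → 2 decimal places, 151.266 → 3 decimal places, 963.583 → 3 decimal places; limit is 2.
Rounded to 2 decimal places: 1188.67 km.

1188.67 km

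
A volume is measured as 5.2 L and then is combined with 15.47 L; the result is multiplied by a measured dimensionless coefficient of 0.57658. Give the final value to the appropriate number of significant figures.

11.9 L

5.2 L + 15.47 L = 20.67 L; the sum is limited to 1 decimal place (3 s.f.).
Carrying full precision, 20.67 × 0.57658 = 11.9179086 L; 0.57658 has 5 s.f., so the result keeps min(3, 5) = 3 s.f.
Rounded to 3 significant figures: 11.9 L.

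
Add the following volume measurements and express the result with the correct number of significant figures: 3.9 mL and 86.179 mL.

90.1 mL

3.9 mL + 86.179 mL = 90.079 mL.
Addition/subtraction keeps the fewest decimal places: 3.9 → 1 decimal place, 86.179 → 3 decimal places; limit is 1.
Rounded to 1 decimal place: 90.1 mL.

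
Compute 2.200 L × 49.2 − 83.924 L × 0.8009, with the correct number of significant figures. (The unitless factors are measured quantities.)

2.200 × 49.2 = 108.24 → 108 L (3 s.f., last digit at the 10^0 place).
83.924 × 0.8009 = 67.2147316 → 67.21 L (4 s.f., last digit at the 10^-2 place).
Difference: 41.0252684 L; keep the coarser place, 10^0.
Result: 41 L.

41 L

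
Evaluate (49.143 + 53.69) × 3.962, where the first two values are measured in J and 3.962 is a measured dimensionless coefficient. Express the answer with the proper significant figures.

407.4 J

49.143 J + 53.69 J = 102.833 J; the sum is limited to 2 decimal places (5 s.f.).
Carrying full precision, 102.833 × 3.962 = 407.424346 J; 3.962 has 4 s.f., so the result keeps min(5, 4) = 4 s.f.
Rounded to 4 significant figures: 407.4 J.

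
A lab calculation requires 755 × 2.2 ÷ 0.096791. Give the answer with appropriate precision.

1.7 × 10^4

755 × 2.2 ÷ 0.096791 = 17160.6864275…
Multiplication/division keeps the fewest significant figures: 755 → 3 s.f., 2.2 → 2 s.f., 0.096791 → 5 s.f.; limit is 2.
Rounded to 2 significant figures: 1.7 × 10^4.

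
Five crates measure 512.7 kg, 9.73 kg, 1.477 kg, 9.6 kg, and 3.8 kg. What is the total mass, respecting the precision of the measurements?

512.7 kg + 9.73 kg + 1.477 kg + 9.6 kg + 3.8 kg = 537.307 kg.
Addition/subtraction keeps the fewest decimal places: 512.7 → 1 decimal place, 9.73 → 2 decimal places, 1.477 → 3 decimal places, 9.6 → 1 decimal place, 3.8 → 1 decimal place; limit is 1.
Rounded to 1 decimal place: 537.3 kg.

537.3 kg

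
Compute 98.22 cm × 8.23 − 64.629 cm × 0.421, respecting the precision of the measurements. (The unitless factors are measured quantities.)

98.22 × 8.23 = 808.3506 → 808 cm (3 s.f., last digit at the 10^0 place).
64.629 × 0.421 = 27.208809 → 27.2 cm (3 s.f., last digit at the 10^-1 place).
Difference: 781.141791 cm; keep the coarser place, 10^0.
Result: 781 cm.

781 cm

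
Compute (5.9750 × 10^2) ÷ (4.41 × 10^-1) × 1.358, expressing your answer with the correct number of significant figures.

1.84 × 10^3

(5.9750 × 10^2) ÷ (4.41 × 10^-1) × 1.358 = 1839.92063492…
Multiplication/division keeps the fewest significant figures: 5.9750 × 10^2 → 5 s.f., 4.41 × 10^-1 → 3 s.f., 1.358 → 4 s.f.; limit is 3.
Rounded to 3 significant figures: 1.84 × 10^3.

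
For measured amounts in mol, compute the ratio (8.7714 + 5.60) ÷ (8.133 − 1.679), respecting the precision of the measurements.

8.7714 + 5.60 = 14.3714, limited to 2 d.p. → 4 s.f.; 8.133 − 1.679 = 6.454, limited to 3 d.p. → 4 s.f.
Carrying full precision, 14.3714 ÷ 6.454 = 2.22674310505…; keep min(4, 4) = 4 s.f.
Rounded to 4 significant figures: 2.227.

2.227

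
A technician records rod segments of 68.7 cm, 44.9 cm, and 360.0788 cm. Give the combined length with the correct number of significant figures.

68.7 cm + 44.9 cm + 360.0788 cm = 473.6788 cm.
Addition/subtraction keeps the fewest decimal places: 68.7 → 1 decimal place, 44.9 → 1 decimal place, 360.0788 → 4 decimal places; limit is 1.
Rounded to 1 decimal place: 473.7 cm.

473.7 cm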